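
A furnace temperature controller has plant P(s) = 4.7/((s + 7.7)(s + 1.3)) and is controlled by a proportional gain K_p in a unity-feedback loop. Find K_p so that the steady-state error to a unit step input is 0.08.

K_p = 24.5

For a type-0 loop with proportional control, e_ss = 1/(1 + K_p·P(0)).
P(0) = 0.4695. Require 1/(1 + K_p·0.4695) = 0.08, so 1 + 0.4695·K_p = 12.5.
K_p = (12.5 − 1)/0.4695 = 24.5.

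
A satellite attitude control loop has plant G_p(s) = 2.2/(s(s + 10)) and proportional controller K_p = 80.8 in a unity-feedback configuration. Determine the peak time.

The closed-loop denominator s² + 10s + 177.8 gives ω_n = √177.8 = 13.33 and ζ = 10/(2ω_n) = 0.375.
Damped frequency ω_d = ω_n√(1−ζ²) = 12.36 rad/s, so peak time T_p = π/ω_d = 0.254 s.

T_p = 0.254 s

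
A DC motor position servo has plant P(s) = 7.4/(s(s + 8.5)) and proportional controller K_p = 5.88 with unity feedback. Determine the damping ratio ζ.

With unity feedback the closed-loop characteristic equation is s² + 8.5s + 5.88·7.4 = s² + 8.5s + 43.51 = 0.
Matching s² + 2ζω_n s + ω_n²: ω_n = √43.51 = 6.596 rad/s and 2ζω_n = 8.5, so ζ = 8.5/(2·6.596) = 0.644.

ζ = 0.644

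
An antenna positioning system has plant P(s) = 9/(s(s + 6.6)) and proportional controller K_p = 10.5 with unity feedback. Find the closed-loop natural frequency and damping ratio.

1 + K_p·P(s) = 0 gives s² + 6.6s + 94.5 = 0.
Matching s² + 2ζω_n s + ω_n²: ω_n = √94.5 = 9.721 rad/s and 2ζω_n = 6.6, so ζ = 6.6/(2·9.721) = 0.339.

ω_n = 9.72 rad/s, ζ = 0.339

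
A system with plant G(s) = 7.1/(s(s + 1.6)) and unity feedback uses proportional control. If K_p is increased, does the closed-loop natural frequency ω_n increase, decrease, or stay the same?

increase

ω_n = √(7.1·K_p), which grows with K_p.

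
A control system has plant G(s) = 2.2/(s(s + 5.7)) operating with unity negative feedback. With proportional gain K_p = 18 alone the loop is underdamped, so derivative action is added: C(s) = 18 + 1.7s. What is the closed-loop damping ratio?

Forward path: (18 + 1.7s)·2.2/(s(s+5.7)). The closed-loop characteristic equation is s² + (5.7 + 2.2·1.7)s + 2.2·18 = 0.
That is s² + 9.44s + 39.6 = 0, so ω_n = 6.293 rad/s and ζ = 9.44/(2·6.293) = 0.7501.

ζ = 0.75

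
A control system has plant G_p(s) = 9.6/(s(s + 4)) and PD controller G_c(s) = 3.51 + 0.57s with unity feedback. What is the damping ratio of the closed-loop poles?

ζ = 0.816

Forward path: (3.51 + 0.57s)·9.6/(s(s+4)). The closed-loop characteristic equation is s² + (4 + 9.6·0.57)s + 9.6·3.51 = 0.
That is s² + 9.472s + 33.7 = 0, so ω_n = 5.805 rad/s and ζ = 9.472/(2·5.805) = 0.8159.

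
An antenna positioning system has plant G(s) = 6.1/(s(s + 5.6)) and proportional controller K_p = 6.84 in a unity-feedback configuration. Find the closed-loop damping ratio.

With unity feedback the closed-loop characteristic equation is s² + 5.6s + 6.84·6.1 = s² + 5.6s + 41.72 = 0.
Matching s² + 2ζω_n s + ω_n²: ω_n = √41.72 = 6.459 rad/s and 2ζω_n = 5.6, so ζ = 5.6/(2·6.459) = 0.433.

ζ = 0.433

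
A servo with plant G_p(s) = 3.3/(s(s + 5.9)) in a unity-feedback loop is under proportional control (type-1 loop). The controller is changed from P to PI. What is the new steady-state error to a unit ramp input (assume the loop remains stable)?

The integrator raises the loop to type 2, so K_v → ∞ and e_ss to a ramp is zero.

0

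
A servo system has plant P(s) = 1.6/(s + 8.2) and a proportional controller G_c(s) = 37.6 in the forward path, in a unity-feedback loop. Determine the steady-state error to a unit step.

0.12

The loop is type 0. Static position error constant K_pos = G_c(0)·P(0) = 37.6·0.1951 = 7.337.
Steady-state error to a unit step: e_ss = 1/(1+K_pos) = 1/8.337 = 0.12.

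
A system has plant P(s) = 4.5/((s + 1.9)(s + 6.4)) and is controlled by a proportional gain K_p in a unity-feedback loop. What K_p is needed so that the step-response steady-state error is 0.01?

K_p = 268

The loop is type 0, so e_ss(step) = 1/(1 + K_pos) with K_pos = K_p·P(0).
P(0) = 0.3701. Require 1/(1 + K_p·0.3701) = 0.01, so 1 + 0.3701·K_p = 100.
K_p = (100 − 1)/0.3701 = 268.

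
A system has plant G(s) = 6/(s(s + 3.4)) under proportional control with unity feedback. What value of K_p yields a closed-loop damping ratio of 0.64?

Closed-loop characteristic equation: s² + 3.4s + K_p·6 = 0.
So ω_n = √(6K_p) and 2ζω_n = 3.4, giving ζ = 3.4/(2√(6K_p)).
Setting ζ = 0.64: √(6K_p) = 3.4/(2·0.64) = 2.656, so K_p = 7.056/6 = 1.18.

K_p = 1.18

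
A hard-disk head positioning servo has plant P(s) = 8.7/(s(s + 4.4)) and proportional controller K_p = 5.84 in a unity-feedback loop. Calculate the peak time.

From 1 + K_pP(s) = 0: s² + 4.4s + 50.81 = 0 ⇒ ω_n = 7.128, ζ = 0.3086.
Damped frequency ω_d = ω_n√(1−ζ²) = 6.78 rad/s, so peak time T_p = π/ω_d = 0.463 s.

T_p = 0.463 s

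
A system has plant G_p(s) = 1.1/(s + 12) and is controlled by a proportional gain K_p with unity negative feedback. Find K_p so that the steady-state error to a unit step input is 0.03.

K_p = 353

The loop is type 0, so e_ss(step) = 1/(1 + K_pos) with K_pos = K_p·G_p(0).
G_p(0) = 0.09167. Require 1/(1 + K_p·0.09167) = 0.03, so 1 + 0.09167·K_p = 33.33.
K_p = (33.33 − 1)/0.09167 = 353.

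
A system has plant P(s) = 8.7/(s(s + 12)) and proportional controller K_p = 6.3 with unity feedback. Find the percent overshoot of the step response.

1.3%

From 1 + K_pP(s) = 0: s² + 12s + 54.81 = 0 ⇒ ω_n = 7.403, ζ = 0.8104.
%OS = 100·exp(−πζ/√(1−ζ²)) = 100·exp(−π·0.8104/√0.3432) = 1.3%.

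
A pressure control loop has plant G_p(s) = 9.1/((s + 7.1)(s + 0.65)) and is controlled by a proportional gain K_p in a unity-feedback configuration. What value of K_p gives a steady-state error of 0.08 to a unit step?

K_p = 5.83

The loop is type 0, so e_ss(step) = 1/(1 + K_pos) with K_pos = K_p·G_p(0).
G_p(0) = 1.972. Require 1/(1 + K_p·1.972) = 0.08, so 1 + 1.972·K_p = 12.5.
K_p = (12.5 − 1)/1.972 = 5.83.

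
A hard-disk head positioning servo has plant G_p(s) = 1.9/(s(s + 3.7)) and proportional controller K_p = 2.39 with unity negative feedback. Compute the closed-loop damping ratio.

ζ = 0.868

The closed-loop denominator is s(s+3.7) + 2.39·1.9 = s² + 3.7s + 4.541.
Matching s² + 2ζω_n s + ω_n²: ω_n = √4.541 = 2.131 rad/s and 2ζω_n = 3.7, so ζ = 3.7/(2·2.131) = 0.868.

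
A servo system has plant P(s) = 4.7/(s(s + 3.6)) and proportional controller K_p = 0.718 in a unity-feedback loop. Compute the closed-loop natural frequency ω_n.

ω_n = 1.84 rad/s

1 + K_p·P(s) = 0 gives s² + 3.6s + 3.375 = 0.
Matching s² + 2ζω_n s + ω_n²: ω_n = √3.375 = 1.837 rad/s and 2ζω_n = 3.6, so ζ = 3.6/(2·1.837) = 0.98.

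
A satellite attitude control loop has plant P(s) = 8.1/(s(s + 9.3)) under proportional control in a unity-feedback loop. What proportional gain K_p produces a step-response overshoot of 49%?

From %OS = 100·exp(−πζ/√(1−ζ²)) = 49%, ζ = −ln(0.49)/√(π²+ln²(0.49)) = 0.2214.
Characteristic equation s² + 9.3s + 8.1K_p = 0 gives ζ = 9.3/(2√(8.1K_p)).
Setting ζ = 0.2214: √(8.1K_p) = 9.3/(2·0.2214) = 21, so K_p = 441/8.1 = 54.4.

K_p = 54.4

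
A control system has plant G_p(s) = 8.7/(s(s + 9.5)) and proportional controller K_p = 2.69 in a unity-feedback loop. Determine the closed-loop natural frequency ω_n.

1 + K_p·G_p(s) = 0 gives s² + 9.5s + 23.4 = 0.
Matching s² + 2ζω_n s + ω_n²: ω_n = √23.4 = 4.838 rad/s and 2ζω_n = 9.5, so ζ = 9.5/(2·4.838) = 0.982.

ω_n = 4.84 rad/s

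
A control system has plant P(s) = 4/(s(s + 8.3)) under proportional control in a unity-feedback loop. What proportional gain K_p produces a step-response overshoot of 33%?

K_p = 38.9

From %OS = 100·exp(−πζ/√(1−ζ²)) = 33%, ζ = −ln(0.33)/√(π²+ln²(0.33)) = 0.3328.
Characteristic equation s² + 8.3s + 4K_p = 0 gives ζ = 8.3/(2√(4K_p)).
Setting ζ = 0.3328: √(4K_p) = 8.3/(2·0.3328) = 12.47, so K_p = 155.5/4 = 38.9.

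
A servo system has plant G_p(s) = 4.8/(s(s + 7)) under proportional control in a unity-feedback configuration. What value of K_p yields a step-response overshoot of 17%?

From %OS = 100·exp(−πζ/√(1−ζ²)) = 17%, ζ = −ln(0.17)/√(π²+ln²(0.17)) = 0.4913.
Characteristic equation s² + 7s + 4.8K_p = 0 gives ζ = 7/(2√(4.8K_p)).
Setting ζ = 0.4913: √(4.8K_p) = 7/(2·0.4913) = 7.124, so K_p = 50.76/4.8 = 10.6.

K_p = 10.6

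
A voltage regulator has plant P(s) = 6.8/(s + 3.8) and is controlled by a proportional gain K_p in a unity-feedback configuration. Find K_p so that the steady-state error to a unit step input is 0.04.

Steady-state error for a unit step on this type-0 loop is 1/(1 + K_p·P(0)).
P(0) = 1.789. Require 1/(1 + K_p·1.789) = 0.04, so 1 + 1.789·K_p = 25.
K_p = (25 − 1)/1.789 = 13.4.

K_p = 13.4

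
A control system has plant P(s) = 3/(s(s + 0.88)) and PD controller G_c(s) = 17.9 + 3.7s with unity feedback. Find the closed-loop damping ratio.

ζ = 0.817

Forward path: (17.9 + 3.7s)·3/(s(s+0.88)). The closed-loop characteristic equation is s² + (0.88 + 3·3.7)s + 3·17.9 = 0.
That is s² + 11.98s + 53.7 = 0, so ω_n = 7.328 rad/s and ζ = 11.98/(2·7.328) = 0.8174.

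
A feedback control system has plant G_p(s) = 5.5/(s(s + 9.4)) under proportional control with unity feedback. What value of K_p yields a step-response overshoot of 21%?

K_p = 20.3

From %OS = 100·exp(−πζ/√(1−ζ²)) = 21%, ζ = −ln(0.21)/√(π²+ln²(0.21)) = 0.4449.
Characteristic equation s² + 9.4s + 5.5K_p = 0 gives ζ = 9.4/(2√(5.5K_p)).
Setting ζ = 0.4449: √(5.5K_p) = 9.4/(2·0.4449) = 10.56, so K_p = 111.6/5.5 = 20.3.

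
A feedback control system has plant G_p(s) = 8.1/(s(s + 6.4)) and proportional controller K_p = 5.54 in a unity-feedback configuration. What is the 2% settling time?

The closed-loop denominator s² + 6.4s + 44.87 gives ω_n = √44.87 = 6.699 and ζ = 6.4/(2ω_n) = 0.4777.
2% settling time T_s ≈ 4/(ζω_n) = 4/3.2 = 1.25 s.

T_s ≈ 1.25 s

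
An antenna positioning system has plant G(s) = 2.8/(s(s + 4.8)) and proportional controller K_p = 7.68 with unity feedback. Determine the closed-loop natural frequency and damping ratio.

With unity feedback the closed-loop characteristic equation is s² + 4.8s + 7.68·2.8 = s² + 4.8s + 21.5 = 0.
So ω_n² = 21.5 ⇒ ω_n = 4.637 rad/s, and ζ = 4.8/(2ω_n) = 0.518.

ω_n = 4.64 rad/s, ζ = 0.518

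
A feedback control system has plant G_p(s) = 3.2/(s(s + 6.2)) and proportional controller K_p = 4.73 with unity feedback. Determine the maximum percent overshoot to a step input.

1.59%

The closed-loop denominator s² + 6.2s + 15.14 gives ω_n = √15.14 = 3.891 and ζ = 6.2/(2ω_n) = 0.7968.
%OS = 100·exp(−πζ/√(1−ζ²)) = 100·exp(−π·0.7968/√0.3651) = 1.59%.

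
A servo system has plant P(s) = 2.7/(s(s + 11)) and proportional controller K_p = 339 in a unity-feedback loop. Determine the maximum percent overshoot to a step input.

The closed-loop denominator s² + 11s + 915.3 gives ω_n = √915.3 = 30.25 and ζ = 11/(2ω_n) = 0.1818.
%OS = 100·exp(−πζ/√(1−ζ²)) = 100·exp(−π·0.1818/√0.967) = 55.9%.

55.9%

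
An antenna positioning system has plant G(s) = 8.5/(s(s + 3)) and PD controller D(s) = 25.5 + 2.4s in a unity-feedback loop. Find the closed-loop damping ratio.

Forward path: (25.5 + 2.4s)·8.5/(s(s+3)). The closed-loop characteristic equation is s² + (3 + 8.5·2.4)s + 8.5·25.5 = 0.
That is s² + 23.4s + 216.8 = 0, so ω_n = 14.72 rad/s and ζ = 23.4/(2·14.72) = 0.7947.

ζ = 0.795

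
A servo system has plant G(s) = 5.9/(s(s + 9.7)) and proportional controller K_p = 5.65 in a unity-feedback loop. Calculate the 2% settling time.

The closed-loop denominator s² + 9.7s + 33.34 gives ω_n = √33.34 = 5.774 and ζ = 9.7/(2ω_n) = 0.84.
2% settling time T_s ≈ 4/(ζω_n) = 4/4.85 = 0.825 s.

T_s ≈ 0.825 s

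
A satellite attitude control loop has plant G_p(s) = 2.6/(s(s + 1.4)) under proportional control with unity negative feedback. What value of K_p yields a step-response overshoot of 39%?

From %OS = 100·exp(−πζ/√(1−ζ²)) = 39%, ζ = −ln(0.39)/√(π²+ln²(0.39)) = 0.2871.
Characteristic equation s² + 1.4s + 2.6K_p = 0 gives ζ = 1.4/(2√(2.6K_p)).
Setting ζ = 0.2871: √(2.6K_p) = 1.4/(2·0.2871) = 2.438, so K_p = 5.945/2.6 = 2.29.

K_p = 2.29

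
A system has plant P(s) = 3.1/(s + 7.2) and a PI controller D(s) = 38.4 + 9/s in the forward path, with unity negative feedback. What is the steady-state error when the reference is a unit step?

0

The open loop D(s)P(s) has a pole at the origin (type 1), so the static position error constant is infinite and e_ss = 1/(1+∞) = 0.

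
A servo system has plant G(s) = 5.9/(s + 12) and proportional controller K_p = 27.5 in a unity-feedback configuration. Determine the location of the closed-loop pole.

Closed-loop transfer function: T(s) = K_p·G(s)/(1 + K_p·G(s)) = 162.2/(s + 12 + 162.2) = 162.2/(s + 174.2).
The closed-loop pole is at s = −174.2.

s = -174.2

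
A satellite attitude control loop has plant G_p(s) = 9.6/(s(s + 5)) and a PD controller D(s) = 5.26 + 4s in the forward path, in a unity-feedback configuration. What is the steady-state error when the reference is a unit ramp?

The loop has one pole at the origin (type 1). Velocity error constant K_v = lim_{s→0} s·D(s)G_p(s) = 5.26·9.6/5 = 10.1.
Steady-state error to a unit ramp: e_ss = 1/K_v = 0.099.

0.099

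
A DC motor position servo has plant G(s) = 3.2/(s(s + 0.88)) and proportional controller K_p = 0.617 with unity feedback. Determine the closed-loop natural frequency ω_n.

1 + K_p·G(s) = 0 gives s² + 0.88s + 1.974 = 0.
Matching s² + 2ζω_n s + ω_n²: ω_n = √1.974 = 1.405 rad/s and 2ζω_n = 0.88, so ζ = 0.88/(2·1.405) = 0.313.

ω_n = 1.41 rad/s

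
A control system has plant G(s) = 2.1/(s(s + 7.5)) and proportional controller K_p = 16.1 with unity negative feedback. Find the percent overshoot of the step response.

7.06%

Closed-loop characteristic equation: s² + 7.5s + 33.81 = 0, so ω_n = 5.815 rad/s and ζ = 7.5/(2·5.815) = 0.6449.
%OS = 100·exp(−πζ/√(1−ζ²)) = 100·exp(−π·0.6449/√0.5841) = 7.06%.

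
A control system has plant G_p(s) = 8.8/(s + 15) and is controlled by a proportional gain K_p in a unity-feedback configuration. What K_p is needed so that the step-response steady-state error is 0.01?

K_p = 169

Steady-state error for a unit step on this type-0 loop is 1/(1 + K_p·G_p(0)).
G_p(0) = 0.5867. Require 1/(1 + K_p·0.5867) = 0.01, so 1 + 0.5867·K_p = 100.
K_p = (100 − 1)/0.5867 = 169.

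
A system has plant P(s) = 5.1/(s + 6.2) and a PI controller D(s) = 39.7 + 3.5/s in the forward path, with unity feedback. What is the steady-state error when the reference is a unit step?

0

The open loop D(s)P(s) has a pole at the origin (type 1), so the static position error constant is infinite and e_ss = 1/(1+∞) = 0.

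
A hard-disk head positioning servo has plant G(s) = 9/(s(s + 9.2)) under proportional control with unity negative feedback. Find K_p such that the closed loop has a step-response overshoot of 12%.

K_p = 7.51

From %OS = 100·exp(−πζ/√(1−ζ²)) = 12%, ζ = −ln(0.12)/√(π²+ln²(0.12)) = 0.5594.
Characteristic equation s² + 9.2s + 9K_p = 0 gives ζ = 9.2/(2√(9K_p)).
Setting ζ = 0.5594: √(9K_p) = 9.2/(2·0.5594) = 8.223, so K_p = 67.62/9 = 7.51.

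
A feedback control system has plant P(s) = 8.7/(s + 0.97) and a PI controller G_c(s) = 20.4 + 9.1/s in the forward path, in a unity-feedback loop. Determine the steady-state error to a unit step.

The open loop G_c(s)P(s) has a pole at the origin (type 1), so the static position error constant is infinite and e_ss = 1/(1+∞) = 0.

0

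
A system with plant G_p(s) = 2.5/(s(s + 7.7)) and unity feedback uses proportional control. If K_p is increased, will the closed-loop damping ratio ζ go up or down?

ζ = 7.7/(2√(2.5K_p)); increasing K_p raises the denominator, so ζ falls.

decrease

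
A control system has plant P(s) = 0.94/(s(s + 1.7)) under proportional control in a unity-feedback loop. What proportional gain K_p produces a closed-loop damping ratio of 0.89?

Closed-loop characteristic equation: s² + 1.7s + K_p·0.94 = 0.
So ω_n = √(0.94K_p) and 2ζω_n = 1.7, giving ζ = 1.7/(2√(0.94K_p)).
Setting ζ = 0.89: √(0.94K_p) = 1.7/(2·0.89) = 0.9551, so K_p = 0.9121/0.94 = 0.97.

K_p = 0.97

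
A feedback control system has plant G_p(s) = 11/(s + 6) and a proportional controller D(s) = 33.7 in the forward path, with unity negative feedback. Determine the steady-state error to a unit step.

0.0159

The loop is type 0. Static position error constant K_pos = D(0)·G_p(0) = 33.7·1.833 = 61.78.
Steady-state error to a unit step: e_ss = 1/(1+K_pos) = 1/62.78 = 0.0159.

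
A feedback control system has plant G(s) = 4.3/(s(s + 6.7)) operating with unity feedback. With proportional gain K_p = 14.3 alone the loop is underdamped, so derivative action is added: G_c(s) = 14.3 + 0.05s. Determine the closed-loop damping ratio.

ζ = 0.441

Forward path: (14.3 + 0.05s)·4.3/(s(s+6.7)). The closed-loop characteristic equation is s² + (6.7 + 4.3·0.05)s + 4.3·14.3 = 0.
That is s² + 6.915s + 61.49 = 0, so ω_n = 7.842 rad/s and ζ = 6.915/(2·7.842) = 0.4409.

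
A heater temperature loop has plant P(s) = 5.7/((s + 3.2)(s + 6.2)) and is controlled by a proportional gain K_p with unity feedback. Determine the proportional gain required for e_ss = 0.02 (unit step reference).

Steady-state error for a unit step on this type-0 loop is 1/(1 + K_p·P(0)).
P(0) = 0.2873. Require 1/(1 + K_p·0.2873) = 0.02, so 1 + 0.2873·K_p = 50.
K_p = (50 − 1)/0.2873 = 171.

K_p = 171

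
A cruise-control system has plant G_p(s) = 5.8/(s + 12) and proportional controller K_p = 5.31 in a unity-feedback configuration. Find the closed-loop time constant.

τ = 0.0234 s

Closed-loop transfer function: T(s) = K_p·G_p(s)/(1 + K_p·G_p(s)) = 30.8/(s + 12 + 30.8) = 30.8/(s + 42.8).
Time constant τ = 1/42.8 = 0.0234 s.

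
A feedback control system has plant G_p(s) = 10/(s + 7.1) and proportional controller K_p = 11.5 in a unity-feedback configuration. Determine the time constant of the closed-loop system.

Closed-loop transfer function: T(s) = K_p·G_p(s)/(1 + K_p·G_p(s)) = 115/(s + 7.1 + 115) = 115/(s + 122.1).
Time constant τ = 1/122.1 = 0.00819 s.

τ = 0.00819 s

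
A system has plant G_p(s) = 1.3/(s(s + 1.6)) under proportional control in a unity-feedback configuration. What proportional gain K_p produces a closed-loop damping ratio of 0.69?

Closed-loop characteristic equation: s² + 1.6s + K_p·1.3 = 0.
So ω_n = √(1.3K_p) and 2ζω_n = 1.6, giving ζ = 1.6/(2√(1.3K_p)).
Setting ζ = 0.69: √(1.3K_p) = 1.6/(2·0.69) = 1.159, so K_p = 1.344/1.3 = 1.03.

K_p = 1.03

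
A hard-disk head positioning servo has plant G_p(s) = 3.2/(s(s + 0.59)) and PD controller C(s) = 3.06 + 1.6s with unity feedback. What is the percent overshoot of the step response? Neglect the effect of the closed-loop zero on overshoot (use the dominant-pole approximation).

Forward path: (3.06 + 1.6s)·3.2/(s(s+0.59)). The closed-loop characteristic equation is s² + (0.59 + 3.2·1.6)s + 3.2·3.06 = 0.
That is s² + 5.71s + 9.792 = 0, so ω_n = 3.129 rad/s and ζ = 5.71/(2·3.129) = 0.9124.
%OS = 100·exp(−πζ/√(1−ζ²)) = 0.091%.

0.091%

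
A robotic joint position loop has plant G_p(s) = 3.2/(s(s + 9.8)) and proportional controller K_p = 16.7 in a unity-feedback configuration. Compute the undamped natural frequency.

The closed-loop denominator is s(s+9.8) + 16.7·3.2 = s² + 9.8s + 53.44.
Matching s² + 2ζω_n s + ω_n²: ω_n = √53.44 = 7.31 rad/s and 2ζω_n = 9.8, so ζ = 9.8/(2·7.31) = 0.67.

ω_n = 7.31 rad/s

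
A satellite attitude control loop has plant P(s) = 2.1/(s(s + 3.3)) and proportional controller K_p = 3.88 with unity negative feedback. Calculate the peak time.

From 1 + K_pP(s) = 0: s² + 3.3s + 8.148 = 0 ⇒ ω_n = 2.854, ζ = 0.578.
Damped frequency ω_d = ω_n√(1−ζ²) = 2.329 rad/s, so peak time T_p = π/ω_d = 1.35 s.

T_p = 1.35 s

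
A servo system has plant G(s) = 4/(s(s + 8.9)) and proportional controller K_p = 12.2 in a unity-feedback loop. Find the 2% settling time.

T_s ≈ 0.899 s

From 1 + K_pG(s) = 0: s² + 8.9s + 48.8 = 0 ⇒ ω_n = 6.986, ζ = 0.637.
2% settling time T_s ≈ 4/(ζω_n) = 4/4.45 = 0.899 s.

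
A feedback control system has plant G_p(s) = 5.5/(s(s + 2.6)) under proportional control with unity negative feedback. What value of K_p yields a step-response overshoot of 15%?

From %OS = 100·exp(−πζ/√(1−ζ²)) = 15%, ζ = −ln(0.15)/√(π²+ln²(0.15)) = 0.5169.
Characteristic equation s² + 2.6s + 5.5K_p = 0 gives ζ = 2.6/(2√(5.5K_p)).
Setting ζ = 0.5169: √(5.5K_p) = 2.6/(2·0.5169) = 2.515, so K_p = 6.324/5.5 = 1.15.

K_p = 1.15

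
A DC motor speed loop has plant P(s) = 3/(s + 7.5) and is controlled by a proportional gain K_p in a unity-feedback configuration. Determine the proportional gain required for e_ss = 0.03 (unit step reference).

K_p = 80.8

Steady-state error for a unit step on this type-0 loop is 1/(1 + K_p·P(0)).
P(0) = 0.4. Require 1/(1 + K_p·0.4) = 0.03, so 1 + 0.4·K_p = 33.33.
K_p = (33.33 − 1)/0.4 = 80.8.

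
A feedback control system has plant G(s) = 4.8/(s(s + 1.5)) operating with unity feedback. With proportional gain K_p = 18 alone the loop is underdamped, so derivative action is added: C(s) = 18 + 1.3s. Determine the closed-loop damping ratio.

Forward path: (18 + 1.3s)·4.8/(s(s+1.5)). The closed-loop characteristic equation is s² + (1.5 + 4.8·1.3)s + 4.8·18 = 0.
That is s² + 7.74s + 86.4 = 0, so ω_n = 9.295 rad/s and ζ = 7.74/(2·9.295) = 0.4163.

ζ = 0.416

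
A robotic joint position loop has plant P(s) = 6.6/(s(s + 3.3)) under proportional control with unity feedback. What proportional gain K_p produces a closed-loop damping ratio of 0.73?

Closed-loop characteristic equation: s² + 3.3s + K_p·6.6 = 0.
So ω_n = √(6.6K_p) and 2ζω_n = 3.3, giving ζ = 3.3/(2√(6.6K_p)).
Setting ζ = 0.73: √(6.6K_p) = 3.3/(2·0.73) = 2.26, so K_p = 5.109/6.6 = 0.774.

K_p = 0.774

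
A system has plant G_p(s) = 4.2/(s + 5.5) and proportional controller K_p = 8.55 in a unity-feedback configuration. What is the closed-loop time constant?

τ = 0.0241 s

Closed-loop transfer function: T(s) = K_p·G_p(s)/(1 + K_p·G_p(s)) = 35.91/(s + 5.5 + 35.91) = 35.91/(s + 41.41).
Time constant τ = 1/41.41 = 0.0241 s.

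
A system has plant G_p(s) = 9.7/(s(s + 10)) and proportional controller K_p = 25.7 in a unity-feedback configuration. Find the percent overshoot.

Closed-loop characteristic equation: s² + 10s + 249.3 = 0, so ω_n = 15.79 rad/s and ζ = 10/(2·15.79) = 0.3167.
%OS = 100·exp(−πζ/√(1−ζ²)) = 100·exp(−π·0.3167/√0.8997) = 35%.

35%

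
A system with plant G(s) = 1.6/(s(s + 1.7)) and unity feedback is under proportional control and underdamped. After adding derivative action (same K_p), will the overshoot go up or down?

decrease

With PD the characteristic equation becomes s² + (a + K·K_d)s + K·K_p = 0; the damping term grows, ζ rises, overshoot falls.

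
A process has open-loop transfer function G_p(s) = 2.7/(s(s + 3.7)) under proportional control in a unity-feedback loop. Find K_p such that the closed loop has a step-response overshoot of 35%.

From %OS = 100·exp(−πζ/√(1−ζ²)) = 35%, ζ = −ln(0.35)/√(π²+ln²(0.35)) = 0.3169.
Characteristic equation s² + 3.7s + 2.7K_p = 0 gives ζ = 3.7/(2√(2.7K_p)).
Setting ζ = 0.3169: √(2.7K_p) = 3.7/(2·0.3169) = 5.837, so K_p = 34.07/2.7 = 12.6.

K_p = 12.6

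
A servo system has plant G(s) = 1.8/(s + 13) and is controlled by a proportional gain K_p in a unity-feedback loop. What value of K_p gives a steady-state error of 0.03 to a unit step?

K_p = 234

The loop is type 0, so e_ss(step) = 1/(1 + K_pos) with K_pos = K_p·G(0).
G(0) = 0.1385. Require 1/(1 + K_p·0.1385) = 0.03, so 1 + 0.1385·K_p = 33.33.
K_p = (33.33 − 1)/0.1385 = 234.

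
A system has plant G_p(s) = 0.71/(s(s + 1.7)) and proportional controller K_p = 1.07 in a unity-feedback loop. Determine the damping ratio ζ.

With unity feedback the closed-loop characteristic equation is s² + 1.7s + 1.07·0.71 = s² + 1.7s + 0.7597 = 0.
So ω_n² = 0.7597 ⇒ ω_n = 0.8716 rad/s, and ζ = 1.7/(2ω_n) = 0.975.

ζ = 0.975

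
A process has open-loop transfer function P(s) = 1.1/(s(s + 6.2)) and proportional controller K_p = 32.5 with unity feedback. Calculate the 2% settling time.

T_s ≈ 1.29 s

From 1 + K_pP(s) = 0: s² + 6.2s + 35.75 = 0 ⇒ ω_n = 5.979, ζ = 0.5185.
2% settling time T_s ≈ 4/(ζω_n) = 4/3.1 = 1.29 s.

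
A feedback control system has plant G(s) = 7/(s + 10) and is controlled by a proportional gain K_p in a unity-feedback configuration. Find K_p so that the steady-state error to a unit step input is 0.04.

For a type-0 loop with proportional control, e_ss = 1/(1 + K_p·G(0)).
G(0) = 0.7. Require 1/(1 + K_p·0.7) = 0.04, so 1 + 0.7·K_p = 25.
K_p = (25 − 1)/0.7 = 34.3.

K_p = 34.3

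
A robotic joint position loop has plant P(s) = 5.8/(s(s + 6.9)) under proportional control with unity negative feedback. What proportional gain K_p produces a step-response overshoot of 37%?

From %OS = 100·exp(−πζ/√(1−ζ²)) = 37%, ζ = −ln(0.37)/√(π²+ln²(0.37)) = 0.3017.
Characteristic equation s² + 6.9s + 5.8K_p = 0 gives ζ = 6.9/(2√(5.8K_p)).
Setting ζ = 0.3017: √(5.8K_p) = 6.9/(2·0.3017) = 11.43, so K_p = 130.7/5.8 = 22.5.

K_p = 22.5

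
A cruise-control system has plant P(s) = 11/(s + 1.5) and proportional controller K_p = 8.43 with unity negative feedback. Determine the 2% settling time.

Closed-loop transfer function: T(s) = K_p·P(s)/(1 + K_p·P(s)) = 92.73/(s + 1.5 + 92.73) = 92.73/(s + 94.23).
Time constant τ = 1/94.23 = 0.01061 s, so the 2% settling time is about 4τ = 0.0424 s.

T_s ≈ 0.0424 s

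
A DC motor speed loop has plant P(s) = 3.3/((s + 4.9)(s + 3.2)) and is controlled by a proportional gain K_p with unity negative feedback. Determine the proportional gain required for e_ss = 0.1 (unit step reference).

Steady-state error for a unit step on this type-0 loop is 1/(1 + K_p·P(0)).
P(0) = 0.2105. Require 1/(1 + K_p·0.2105) = 0.1, so 1 + 0.2105·K_p = 10.
K_p = (10 − 1)/0.2105 = 42.8.

K_p = 42.8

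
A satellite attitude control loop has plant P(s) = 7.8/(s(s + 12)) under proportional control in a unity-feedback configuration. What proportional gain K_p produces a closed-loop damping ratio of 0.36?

Closed-loop characteristic equation: s² + 12s + K_p·7.8 = 0.
So ω_n = √(7.8K_p) and 2ζω_n = 12, giving ζ = 12/(2√(7.8K_p)).
Setting ζ = 0.36: √(7.8K_p) = 12/(2·0.36) = 16.67, so K_p = 277.8/7.8 = 35.6.

K_p = 35.6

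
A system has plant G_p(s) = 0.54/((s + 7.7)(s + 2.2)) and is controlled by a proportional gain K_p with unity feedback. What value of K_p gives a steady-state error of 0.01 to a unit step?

K_p = 3110

The loop is type 0, so e_ss(step) = 1/(1 + K_pos) with K_pos = K_p·G_p(0).
G_p(0) = 0.03188. Require 1/(1 + K_p·0.03188) = 0.01, so 1 + 0.03188·K_p = 100.
K_p = (100 − 1)/0.03188 = 3110.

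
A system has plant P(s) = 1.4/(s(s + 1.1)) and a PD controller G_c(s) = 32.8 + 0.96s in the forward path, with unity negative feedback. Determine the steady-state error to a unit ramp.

0.024

The loop has one pole at the origin (type 1). Velocity error constant K_v = lim_{s→0} s·G_c(s)P(s) = 32.8·1.4/1.1 = 41.75.
Steady-state error to a unit ramp: e_ss = 1/K_v = 0.024.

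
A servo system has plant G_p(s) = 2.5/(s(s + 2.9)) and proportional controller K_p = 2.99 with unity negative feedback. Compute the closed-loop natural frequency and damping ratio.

With unity feedback the closed-loop characteristic equation is s² + 2.9s + 2.99·2.5 = s² + 2.9s + 7.475 = 0.
Matching s² + 2ζω_n s + ω_n²: ω_n = √7.475 = 2.734 rad/s and 2ζω_n = 2.9, so ζ = 2.9/(2·2.734) = 0.53.

ω_n = 2.73 rad/s, ζ = 0.53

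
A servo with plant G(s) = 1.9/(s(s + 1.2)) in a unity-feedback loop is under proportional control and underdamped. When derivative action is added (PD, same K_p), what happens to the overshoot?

The derivative term adds K·K_d to the s-coefficient of the characteristic equation, raising 2ζω_n while ω_n is unchanged; ζ increases, so overshoot decreases.

decrease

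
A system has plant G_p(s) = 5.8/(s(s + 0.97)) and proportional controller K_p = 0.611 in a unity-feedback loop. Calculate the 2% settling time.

Closed-loop characteristic equation: s² + 0.97s + 3.544 = 0, so ω_n = 1.882 rad/s and ζ = 0.97/(2·1.882) = 0.2576.
2% settling time T_s ≈ 4/(ζω_n) = 4/0.485 = 8.25 s.

T_s ≈ 8.25 s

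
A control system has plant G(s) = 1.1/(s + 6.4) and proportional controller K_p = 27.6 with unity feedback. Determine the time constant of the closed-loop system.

Closed-loop transfer function: T(s) = K_p·G(s)/(1 + K_p·G(s)) = 30.36/(s + 6.4 + 30.36) = 30.36/(s + 36.76).
Time constant τ = 1/36.76 = 0.0272 s.

τ = 0.0272 s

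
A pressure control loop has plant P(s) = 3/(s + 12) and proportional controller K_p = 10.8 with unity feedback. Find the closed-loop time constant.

τ = 0.0225 s

Closed-loop transfer function: T(s) = K_p·P(s)/(1 + K_p·P(s)) = 32.4/(s + 12 + 32.4) = 32.4/(s + 44.4).
Time constant τ = 1/44.4 = 0.0225 s.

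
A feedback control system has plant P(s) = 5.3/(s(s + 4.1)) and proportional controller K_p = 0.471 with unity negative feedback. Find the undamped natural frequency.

The closed-loop denominator is s(s+4.1) + 0.471·5.3 = s² + 4.1s + 2.496.
Matching s² + 2ζω_n s + ω_n²: ω_n = √2.496 = 1.58 rad/s and 2ζω_n = 4.1, so ζ = 4.1/(2·1.58) = 1.3.

ω_n = 1.58 rad/s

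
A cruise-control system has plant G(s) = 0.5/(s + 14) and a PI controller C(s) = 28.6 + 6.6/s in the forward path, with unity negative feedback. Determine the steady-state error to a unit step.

The open loop C(s)G(s) has a pole at the origin (type 1), so the static position error constant is infinite and e_ss = 1/(1+∞) = 0.

0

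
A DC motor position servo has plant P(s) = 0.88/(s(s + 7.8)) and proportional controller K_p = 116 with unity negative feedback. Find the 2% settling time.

The closed-loop denominator s² + 7.8s + 102.1 gives ω_n = √102.1 = 10.1 and ζ = 7.8/(2ω_n) = 0.386.
2% settling time T_s ≈ 4/(ζω_n) = 4/3.9 = 1.03 s.

T_s ≈ 1.03 s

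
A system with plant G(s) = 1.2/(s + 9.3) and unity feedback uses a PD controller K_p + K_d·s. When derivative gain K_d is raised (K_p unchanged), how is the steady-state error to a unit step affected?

At s = 0 the derivative term contributes nothing: C(0) = K_p regardless of K_d, so K_pos = K_p·G(0) and e_ss are unchanged.

unchanged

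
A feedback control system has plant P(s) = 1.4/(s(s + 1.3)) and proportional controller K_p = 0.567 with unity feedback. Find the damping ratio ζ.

ζ = 0.73

With unity feedback the closed-loop characteristic equation is s² + 1.3s + 0.567·1.4 = s² + 1.3s + 0.7938 = 0.
Matching s² + 2ζω_n s + ω_n²: ω_n = √0.7938 = 0.891 rad/s and 2ζω_n = 1.3, so ζ = 1.3/(2·0.891) = 0.73.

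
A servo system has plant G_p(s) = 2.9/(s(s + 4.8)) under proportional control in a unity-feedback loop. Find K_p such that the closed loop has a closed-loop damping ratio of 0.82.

Closed-loop characteristic equation: s² + 4.8s + K_p·2.9 = 0.
So ω_n = √(2.9K_p) and 2ζω_n = 4.8, giving ζ = 4.8/(2√(2.9K_p)).
Setting ζ = 0.82: √(2.9K_p) = 4.8/(2·0.82) = 2.927, so K_p = 8.566/2.9 = 2.95.

K_p = 2.95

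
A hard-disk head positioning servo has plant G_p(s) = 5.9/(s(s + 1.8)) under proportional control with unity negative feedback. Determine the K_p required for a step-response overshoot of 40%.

From %OS = 100·exp(−πζ/√(1−ζ²)) = 40%, ζ = −ln(0.4)/√(π²+ln²(0.4)) = 0.28.
Characteristic equation s² + 1.8s + 5.9K_p = 0 gives ζ = 1.8/(2√(5.9K_p)).
Setting ζ = 0.28: √(5.9K_p) = 1.8/(2·0.28) = 3.214, so K_p = 10.33/5.9 = 1.75.

K_p = 1.75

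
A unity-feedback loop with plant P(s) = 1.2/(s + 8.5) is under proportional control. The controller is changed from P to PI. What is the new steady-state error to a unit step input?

The integrator makes K_pos = lim_{s→0} C(s)G(s) infinite, so e_ss = 1/(1+K_pos) = 0.

0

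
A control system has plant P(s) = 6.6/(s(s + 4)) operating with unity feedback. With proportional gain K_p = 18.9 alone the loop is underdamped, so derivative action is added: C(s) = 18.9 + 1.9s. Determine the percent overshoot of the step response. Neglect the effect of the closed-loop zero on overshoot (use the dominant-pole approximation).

Forward path: (18.9 + 1.9s)·6.6/(s(s+4)). The closed-loop characteristic equation is s² + (4 + 6.6·1.9)s + 6.6·18.9 = 0.
That is s² + 16.54s + 124.7 = 0, so ω_n = 11.17 rad/s and ζ = 16.54/(2·11.17) = 0.7405.
%OS = 100·exp(−πζ/√(1−ζ²)) = 3.14%.

3.14%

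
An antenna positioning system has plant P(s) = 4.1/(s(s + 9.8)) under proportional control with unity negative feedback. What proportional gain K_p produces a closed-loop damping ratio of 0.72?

Closed-loop characteristic equation: s² + 9.8s + K_p·4.1 = 0.
So ω_n = √(4.1K_p) and 2ζω_n = 9.8, giving ζ = 9.8/(2√(4.1K_p)).
Setting ζ = 0.72: √(4.1K_p) = 9.8/(2·0.72) = 6.806, so K_p = 46.32/4.1 = 11.3.

K_p = 11.3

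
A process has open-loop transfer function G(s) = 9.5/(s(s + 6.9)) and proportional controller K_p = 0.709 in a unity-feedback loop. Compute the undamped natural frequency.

ω_n = 2.6 rad/s

The closed-loop denominator is s(s+6.9) + 0.709·9.5 = s² + 6.9s + 6.736.
So ω_n² = 6.736 ⇒ ω_n = 2.595 rad/s, and ζ = 6.9/(2ω_n) = 1.33.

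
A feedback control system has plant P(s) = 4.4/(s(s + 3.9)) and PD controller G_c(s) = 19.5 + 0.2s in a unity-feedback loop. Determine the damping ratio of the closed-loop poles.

ζ = 0.258

Forward path: (19.5 + 0.2s)·4.4/(s(s+3.9)). The closed-loop characteristic equation is s² + (3.9 + 4.4·0.2)s + 4.4·19.5 = 0.
That is s² + 4.78s + 85.8 = 0, so ω_n = 9.263 rad/s and ζ = 4.78/(2·9.263) = 0.258.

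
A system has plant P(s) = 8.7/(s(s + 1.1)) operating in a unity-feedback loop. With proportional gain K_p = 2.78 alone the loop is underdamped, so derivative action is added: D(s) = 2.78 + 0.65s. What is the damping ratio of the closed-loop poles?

ζ = 0.687

Forward path: (2.78 + 0.65s)·8.7/(s(s+1.1)). The closed-loop characteristic equation is s² + (1.1 + 8.7·0.65)s + 8.7·2.78 = 0.
That is s² + 6.755s + 24.19 = 0, so ω_n = 4.918 rad/s and ζ = 6.755/(2·4.918) = 0.6868.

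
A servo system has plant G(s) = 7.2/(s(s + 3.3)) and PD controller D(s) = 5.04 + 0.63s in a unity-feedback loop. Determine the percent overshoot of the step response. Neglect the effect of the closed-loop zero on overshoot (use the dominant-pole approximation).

6.79%

Forward path: (5.04 + 0.63s)·7.2/(s(s+3.3)). The closed-loop characteristic equation is s² + (3.3 + 7.2·0.63)s + 7.2·5.04 = 0.
That is s² + 7.836s + 36.29 = 0, so ω_n = 6.024 rad/s and ζ = 7.836/(2·6.024) = 0.6504.
%OS = 100·exp(−πζ/√(1−ζ²)) = 6.79%.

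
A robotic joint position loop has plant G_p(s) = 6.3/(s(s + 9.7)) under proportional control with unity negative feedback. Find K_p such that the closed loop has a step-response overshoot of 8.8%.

From %OS = 100·exp(−πζ/√(1−ζ²)) = 8.8%, ζ = −ln(0.088)/√(π²+ln²(0.088)) = 0.6119.
Characteristic equation s² + 9.7s + 6.3K_p = 0 gives ζ = 9.7/(2√(6.3K_p)).
Setting ζ = 0.6119: √(6.3K_p) = 9.7/(2·0.6119) = 7.926, so K_p = 62.83/6.3 = 9.97.

K_p = 9.97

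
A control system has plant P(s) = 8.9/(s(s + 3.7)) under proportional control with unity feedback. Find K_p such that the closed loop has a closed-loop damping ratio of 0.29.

K_p = 4.57

Closed-loop characteristic equation: s² + 3.7s + K_p·8.9 = 0.
So ω_n = √(8.9K_p) and 2ζω_n = 3.7, giving ζ = 3.7/(2√(8.9K_p)).
Setting ζ = 0.29: √(8.9K_p) = 3.7/(2·0.29) = 6.379, so K_p = 40.7/8.9 = 4.57.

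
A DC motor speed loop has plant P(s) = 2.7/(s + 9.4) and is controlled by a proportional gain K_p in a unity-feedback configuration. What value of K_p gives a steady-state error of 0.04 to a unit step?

For a type-0 loop with proportional control, e_ss = 1/(1 + K_p·P(0)).
P(0) = 0.2872. Require 1/(1 + K_p·0.2872) = 0.04, so 1 + 0.2872·K_p = 25.
K_p = (25 − 1)/0.2872 = 83.6.

K_p = 83.6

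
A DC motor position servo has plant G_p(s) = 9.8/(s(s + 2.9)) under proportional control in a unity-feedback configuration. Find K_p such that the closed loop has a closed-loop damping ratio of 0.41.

Closed-loop characteristic equation: s² + 2.9s + K_p·9.8 = 0.
So ω_n = √(9.8K_p) and 2ζω_n = 2.9, giving ζ = 2.9/(2√(9.8K_p)).
Setting ζ = 0.41: √(9.8K_p) = 2.9/(2·0.41) = 3.537, so K_p = 12.51/9.8 = 1.28.

K_p = 1.28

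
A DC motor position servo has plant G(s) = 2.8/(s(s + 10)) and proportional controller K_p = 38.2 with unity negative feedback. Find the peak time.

T_p = 0.347 s

The closed-loop denominator s² + 10s + 107 gives ω_n = √107 = 10.34 and ζ = 10/(2ω_n) = 0.4835.
Damped frequency ω_d = ω_n√(1−ζ²) = 9.053 rad/s, so peak time T_p = π/ω_d = 0.347 s.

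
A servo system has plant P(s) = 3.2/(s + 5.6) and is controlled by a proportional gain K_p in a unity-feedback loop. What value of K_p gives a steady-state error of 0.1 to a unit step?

For a type-0 loop with proportional control, e_ss = 1/(1 + K_p·P(0)).
P(0) = 0.5714. Require 1/(1 + K_p·0.5714) = 0.1, so 1 + 0.5714·K_p = 10.
K_p = (10 − 1)/0.5714 = 15.7.

K_p = 15.7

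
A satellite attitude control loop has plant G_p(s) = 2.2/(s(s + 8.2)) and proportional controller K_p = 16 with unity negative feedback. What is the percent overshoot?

From 1 + K_pG_p(s) = 0: s² + 8.2s + 35.2 = 0 ⇒ ω_n = 5.933, ζ = 0.6911.
%OS = 100·exp(−πζ/√(1−ζ²)) = 100·exp(−π·0.6911/√0.5224) = 4.96%.

4.96%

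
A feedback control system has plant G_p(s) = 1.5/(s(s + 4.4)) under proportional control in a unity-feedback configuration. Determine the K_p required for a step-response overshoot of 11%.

From %OS = 100·exp(−πζ/√(1−ζ²)) = 11%, ζ = −ln(0.11)/√(π²+ln²(0.11)) = 0.5749.
Characteristic equation s² + 4.4s + 1.5K_p = 0 gives ζ = 4.4/(2√(1.5K_p)).
Setting ζ = 0.5749: √(1.5K_p) = 4.4/(2·0.5749) = 3.827, so K_p = 14.64/1.5 = 9.76.

K_p = 9.76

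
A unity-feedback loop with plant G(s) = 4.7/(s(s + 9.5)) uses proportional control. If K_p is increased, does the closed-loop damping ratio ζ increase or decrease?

decrease

ζ = 9.5/(2√(4.7K_p)); increasing K_p raises the denominator, so ζ falls.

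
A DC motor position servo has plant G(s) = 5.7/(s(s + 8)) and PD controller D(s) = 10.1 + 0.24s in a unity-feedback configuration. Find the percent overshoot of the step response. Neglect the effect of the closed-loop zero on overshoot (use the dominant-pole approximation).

8.5%

Forward path: (10.1 + 0.24s)·5.7/(s(s+8)). The closed-loop characteristic equation is s² + (8 + 5.7·0.24)s + 5.7·10.1 = 0.
That is s² + 9.368s + 57.57 = 0, so ω_n = 7.587 rad/s and ζ = 9.368/(2·7.587) = 0.6173.
%OS = 100·exp(−πζ/√(1−ζ²)) = 8.5%.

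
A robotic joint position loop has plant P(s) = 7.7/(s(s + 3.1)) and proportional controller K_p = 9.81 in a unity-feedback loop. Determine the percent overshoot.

From 1 + K_pP(s) = 0: s² + 3.1s + 75.54 = 0 ⇒ ω_n = 8.691, ζ = 0.1783.
%OS = 100·exp(−πζ/√(1−ζ²)) = 100·exp(−π·0.1783/√0.9682) = 56.6%.

56.6%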